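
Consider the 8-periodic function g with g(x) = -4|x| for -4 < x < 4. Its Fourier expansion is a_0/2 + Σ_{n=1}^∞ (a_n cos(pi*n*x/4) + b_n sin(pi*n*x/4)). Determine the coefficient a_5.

64/(25*pi**2)

a_5 = 1/4 ∫_{-4}^{4} g(x) cos(5*pi*x/4) dx.
g is even and cos(5*pi*x/4) is even, so the integrand is even and a_5 = 1/2 ∫_0^{4} g(x) cos(5*pi*x/4) dx.
Integrating by parts (boundary term plus one more integral), an antiderivative of (-4*x) cos(5*pi*x/4) is -16*x*sin(5*pi*x/4)/(5*pi) - 64*cos(5*pi*x/4)/(25*pi**2); evaluating from 0 to 4: ∫_{0}^{4} (-4*x) cos(5*pi*x/4) dx = (64/(25*pi**2)) - (-64/(25*pi**2)) = 128/(25*pi**2).
Hence a_5 = (1/2)·(128/(25*pi**2)) = 64/(25*pi**2).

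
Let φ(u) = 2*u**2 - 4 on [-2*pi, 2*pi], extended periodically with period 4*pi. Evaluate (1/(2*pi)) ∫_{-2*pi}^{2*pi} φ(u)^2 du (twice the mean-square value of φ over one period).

(1/(2*pi)) ∫_{-2*pi}^{2*pi} φ(u)^2 du = (1/(2*pi)) · (64*pi*(-20*pi**2 + 15 + 12*pi**4)/15) = -128*pi**2/3 + 32 + 128*pi**4/5.

-128*pi**2/3 + 32 + 128*pi**4/5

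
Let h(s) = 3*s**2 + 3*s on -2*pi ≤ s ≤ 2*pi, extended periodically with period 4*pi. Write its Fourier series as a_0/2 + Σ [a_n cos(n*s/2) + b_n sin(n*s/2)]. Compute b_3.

4

b_3 = (1/(2*pi)) ∫_{-2*pi}^{2*pi} h(s) sin(3*s/2) ds.
Integrating by parts twice (tabular method), an antiderivative of (3*s**2 + 3*s) sin(3*s/2) is -2*s**2*cos(3*s/2) + 8*s*sin(3*s/2)/3 - 2*s*cos(3*s/2) + 4*sin(3*s/2)/3 + 16*cos(3*s/2)/9; evaluating from -2*pi to 2*pi: ∫_{-2*pi}^{2*pi} (3*s**2 + 3*s) sin(3*s/2) ds = (-16/9 + 4*pi + 8*pi**2) - (-4*pi - 16/9 + 8*pi**2) = 8*pi.
Hence b_3 = (1/(2*pi))·(8*pi) = 4.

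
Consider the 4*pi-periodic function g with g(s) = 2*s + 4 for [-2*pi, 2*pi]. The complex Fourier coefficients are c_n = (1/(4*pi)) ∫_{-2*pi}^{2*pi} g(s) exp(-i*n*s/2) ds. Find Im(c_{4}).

1

Since g is real-valued, Im(c_{4}) = -(1/(4*pi)) ∫_{-2*pi}^{2*pi} g(s) sin(2*s) ds = -b_{4}/2.
Integrating by parts (boundary term plus one more integral), an antiderivative of (2*s + 4) sin(2*s) is -s*cos(2*s) + sin(2*s)/2 - 2*cos(2*s); evaluating from -2*pi to 2*pi: ∫_{-2*pi}^{2*pi} (2*s + 4) sin(2*s) ds = (-2*pi - 2) - (-2 + 2*pi) = -4*pi.
Hence Im(c_{4}) = (-1/(4*pi))·(-4*pi) = 1.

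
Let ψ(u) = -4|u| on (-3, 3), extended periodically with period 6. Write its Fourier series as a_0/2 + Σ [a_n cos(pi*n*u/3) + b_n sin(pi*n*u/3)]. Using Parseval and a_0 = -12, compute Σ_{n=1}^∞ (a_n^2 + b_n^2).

24

Parseval: a_0^2/2 + Σ_{n≥1} (a_n^2+b_n^2) = 1/3 ∫_{-3}^{3} ψ(u)^2 du = 96.
Subtract a_0^2/2 = 72: Σ (a_n^2+b_n^2) = 24.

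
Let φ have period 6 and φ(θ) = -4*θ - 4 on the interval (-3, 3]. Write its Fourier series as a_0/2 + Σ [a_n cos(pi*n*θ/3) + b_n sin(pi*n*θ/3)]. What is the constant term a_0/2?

-4

a_0 = 1/3 ∫_{-3}^{3} φ(θ) dθ = 1/3 · (-24) = -8.
So the constant term a_0/2 = -4.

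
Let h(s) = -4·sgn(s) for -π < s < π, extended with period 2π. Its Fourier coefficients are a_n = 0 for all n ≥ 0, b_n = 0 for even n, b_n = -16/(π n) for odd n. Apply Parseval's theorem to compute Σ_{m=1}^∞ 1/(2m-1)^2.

pi**2/8

Parseval: Σ b_n^2 = (1/π) ∫_{-π}^{π} h(s)^2 ds = 32.
Only odd n contribute, with b_n^2 = 256/(π^2 n^2), so Σ_{m≥1} 1/(2m-1)^2 = π^2·(32)/256 = pi**2/8.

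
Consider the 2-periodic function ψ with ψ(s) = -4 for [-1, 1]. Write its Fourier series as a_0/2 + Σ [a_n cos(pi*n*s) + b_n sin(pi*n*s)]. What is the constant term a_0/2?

a_0 = ∫_{-1}^{1} ψ(s) ds = -8.
So the constant term a_0/2 = -4.

-4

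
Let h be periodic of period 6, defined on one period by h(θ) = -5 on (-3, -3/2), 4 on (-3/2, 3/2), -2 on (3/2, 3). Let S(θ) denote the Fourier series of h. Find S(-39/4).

-2

θ = -39/4 differs from θ = 9/4 by -2 full period(s), and the series is 6-periodic.
h is continuous at θ = 9/4 with value -2, so the series converges to -2 there.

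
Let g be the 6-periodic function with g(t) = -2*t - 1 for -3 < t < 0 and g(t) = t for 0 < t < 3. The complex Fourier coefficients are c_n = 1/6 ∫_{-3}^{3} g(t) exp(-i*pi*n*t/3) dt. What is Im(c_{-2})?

3/(4*pi)

Since g is real-valued, Im(c_{-2}) = -1/6 ∫_{-3}^{3} g(t) sin(-2*pi*t/3) dt = b_{2}/2.
Split the integral at the breakpoints.
Integrating by parts (boundary term plus one more integral), an antiderivative of (-2*t - 1) sin(-2*pi*t/3) is -3*t*cos(2*pi*t/3)/pi + 9*sin(2*pi*t/3)/(2*pi**2) - 3*cos(2*pi*t/3)/(2*pi); evaluating from -3 to 0: ∫_{-3}^{0} (-2*t - 1) sin(-2*pi*t/3) dt = (-3/(2*pi)) - (15/(2*pi)) = -9/pi.
Integrating by parts (boundary term plus one more integral), an antiderivative of (t) sin(-2*pi*t/3) is 3*t*cos(2*pi*t/3)/(2*pi) - 9*sin(2*pi*t/3)/(4*pi**2); evaluating from 0 to 3: ∫_{0}^{3} (t) sin(-2*pi*t/3) dt = (9/(2*pi)) - (0) = 9/(2*pi).
So ∫_{-3}^{3} g(t) sin(-2*pi*t/3) dt = -9/(2*pi).
Hence Im(c_{-2}) = (-1/6)·(-9/(2*pi)) = 3/(4*pi).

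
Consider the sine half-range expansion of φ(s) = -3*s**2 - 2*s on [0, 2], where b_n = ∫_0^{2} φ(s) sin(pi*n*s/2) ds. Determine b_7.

32*(3 - 49*pi**2)/(343*pi**3)

b_7 = ∫_0^{2} (-3*s**2 - 2*s) sin(7*pi*s/2) ds.
Integrating by parts twice (tabular method), an antiderivative of (-3*s**2 - 2*s) sin(7*pi*s/2) is 6*s**2*cos(7*pi*s/2)/(7*pi) - 24*s*sin(7*pi*s/2)/(49*pi**2) + 4*s*cos(7*pi*s/2)/(7*pi) - 8*sin(7*pi*s/2)/(49*pi**2) - 48*cos(7*pi*s/2)/(343*pi**3); evaluating from 0 to 2: ∫_{0}^{2} (-3*s**2 - 2*s) sin(7*pi*s/2) ds = (16*(3 - 98*pi**2)/(343*pi**3)) - (-48/(343*pi**3)) = 32*(3 - 49*pi**2)/(343*pi**3).
Hence b_7 = 32*(3 - 49*pi**2)/(343*pi**3).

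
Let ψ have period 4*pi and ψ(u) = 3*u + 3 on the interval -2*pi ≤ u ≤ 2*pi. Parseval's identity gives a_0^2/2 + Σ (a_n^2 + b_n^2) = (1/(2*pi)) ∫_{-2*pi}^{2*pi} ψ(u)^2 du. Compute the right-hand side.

(1/(2*pi)) ∫_{-2*pi}^{2*pi} ψ(u)^2 du = (1/(2*pi)) · (36*pi + 48*pi**3) = 18 + 24*pi**2.

18 + 24*pi**2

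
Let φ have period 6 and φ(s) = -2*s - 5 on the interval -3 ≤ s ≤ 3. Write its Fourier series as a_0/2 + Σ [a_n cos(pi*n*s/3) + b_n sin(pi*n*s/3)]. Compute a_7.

a_7 = 1/3 ∫_{-3}^{3} φ(s) cos(7*pi*s/3) ds.
Integrating by parts (boundary term plus one more integral), an antiderivative of (-2*s - 5) cos(7*pi*s/3) is -6*s*sin(7*pi*s/3)/(7*pi) - 15*sin(7*pi*s/3)/(7*pi) - 18*cos(7*pi*s/3)/(49*pi**2); evaluating from -3 to 3: ∫_{-3}^{3} (-2*s - 5) cos(7*pi*s/3) ds = (18/(49*pi**2)) - (18/(49*pi**2)) = 0.
Hence a_7 = (1/3)·(0) = 0.

0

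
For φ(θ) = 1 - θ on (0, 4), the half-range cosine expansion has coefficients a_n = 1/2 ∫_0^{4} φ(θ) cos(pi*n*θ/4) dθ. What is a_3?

16/(9*pi**2)

a_3 = 1/2 ∫_0^{4} (1 - θ) cos(3*pi*θ/4) dθ.
Integrating by parts (boundary term plus one more integral), an antiderivative of (1 - θ) cos(3*pi*θ/4) is -4*θ*sin(3*pi*θ/4)/(3*pi) + 4*sin(3*pi*θ/4)/(3*pi) - 16*cos(3*pi*θ/4)/(9*pi**2); evaluating from 0 to 4: ∫_{0}^{4} (1 - θ) cos(3*pi*θ/4) dθ = (16/(9*pi**2)) - (-16/(9*pi**2)) = 32/(9*pi**2).
Hence a_3 = (1/2)·(32/(9*pi**2)) = 16/(9*pi**2).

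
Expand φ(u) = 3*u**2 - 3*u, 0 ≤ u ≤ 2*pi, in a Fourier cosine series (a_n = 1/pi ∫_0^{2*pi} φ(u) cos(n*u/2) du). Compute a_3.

8*(1 - 2*pi)/(3*pi)

a_3 = 1/pi ∫_0^{2*pi} (3*u**2 - 3*u) cos(3*u/2) du.
Integrating by parts twice (tabular method), an antiderivative of (3*u**2 - 3*u) cos(3*u/2) is 2*u**2*sin(3*u/2) - 2*u*sin(3*u/2) + 8*u*cos(3*u/2)/3 - 16*sin(3*u/2)/9 - 4*cos(3*u/2)/3; evaluating from 0 to 2*pi: ∫_{0}^{2*pi} (3*u**2 - 3*u) cos(3*u/2) du = (4/3 - 16*pi/3) - (-4/3) = 8/3 - 16*pi/3.
Hence a_3 = (1/pi)·(8/3 - 16*pi/3) = 8*(1 - 2*pi)/(3*pi).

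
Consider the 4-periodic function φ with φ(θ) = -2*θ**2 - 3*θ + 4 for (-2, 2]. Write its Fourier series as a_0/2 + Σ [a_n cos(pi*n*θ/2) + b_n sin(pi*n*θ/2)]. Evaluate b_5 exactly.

-12/(5*pi)

b_5 = 1/2 ∫_{-2}^{2} φ(θ) sin(5*pi*θ/2) dθ.
Integrating by parts twice (tabular method), an antiderivative of (-2*θ**2 - 3*θ + 4) sin(5*pi*θ/2) is 4*θ**2*cos(5*pi*θ/2)/(5*pi) - 16*θ*sin(5*pi*θ/2)/(25*pi**2) + 6*θ*cos(5*pi*θ/2)/(5*pi) - 12*sin(5*pi*θ/2)/(25*pi**2) - 8*cos(5*pi*θ/2)/(5*pi) - 32*cos(5*pi*θ/2)/(125*pi**3); evaluating from -2 to 2: ∫_{-2}^{2} (-2*θ**2 - 3*θ + 4) sin(5*pi*θ/2) dθ = (-4/pi + 32/(125*pi**3)) - (4*(8 + 25*pi**2)/(125*pi**3)) = -24/(5*pi).
Hence b_5 = (1/2)·(-24/(5*pi)) = -12/(5*pi).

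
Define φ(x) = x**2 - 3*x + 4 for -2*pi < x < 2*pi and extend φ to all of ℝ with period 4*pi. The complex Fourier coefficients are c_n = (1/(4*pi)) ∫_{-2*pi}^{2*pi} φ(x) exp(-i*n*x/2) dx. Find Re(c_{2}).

2

Since φ is real-valued, Re(c_{2}) = (1/(4*pi)) ∫_{-2*pi}^{2*pi} φ(x) cos(x) dx = a_{2}/2.
Integrating by parts twice (tabular method), an antiderivative of (x**2 - 3*x + 4) cos(x) is x**2*sin(x) - 3*x*sin(x) + 2*x*cos(x) + 2*sin(x) - 3*cos(x); evaluating from -2*pi to 2*pi: ∫_{-2*pi}^{2*pi} (x**2 - 3*x + 4) cos(x) dx = (-3 + 4*pi) - (-4*pi - 3) = 8*pi.
Hence Re(c_{2}) = (1/(4*pi))·(8*pi) = 2.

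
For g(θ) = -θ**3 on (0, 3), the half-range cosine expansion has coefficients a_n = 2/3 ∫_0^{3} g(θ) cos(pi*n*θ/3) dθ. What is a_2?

-81/(2*pi**2)

a_2 = 2/3 ∫_0^{3} (-θ**3) cos(2*pi*θ/3) dθ.
Integrating by parts three times (tabular method), an antiderivative of (-θ**3) cos(2*pi*θ/3) is -3*θ**3*sin(2*pi*θ/3)/(2*pi) - 27*θ**2*cos(2*pi*θ/3)/(4*pi**2) + 81*θ*sin(2*pi*θ/3)/(4*pi**3) + 243*cos(2*pi*θ/3)/(8*pi**4); evaluating from 0 to 3: ∫_{0}^{3} (-θ**3) cos(2*pi*θ/3) dθ = (243*(1 - 2*pi**2)/(8*pi**4)) - (243/(8*pi**4)) = -243/(4*pi**2).
Hence a_2 = (2/3)·(-243/(4*pi**2)) = -81/(2*pi**2).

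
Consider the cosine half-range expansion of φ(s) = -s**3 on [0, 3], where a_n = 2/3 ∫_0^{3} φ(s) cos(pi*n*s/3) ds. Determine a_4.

-81/(8*pi**2)

a_4 = 2/3 ∫_0^{3} (-s**3) cos(4*pi*s/3) ds.
Integrating by parts three times (tabular method), an antiderivative of (-s**3) cos(4*pi*s/3) is -3*s**3*sin(4*pi*s/3)/(4*pi) - 27*s**2*cos(4*pi*s/3)/(16*pi**2) + 81*s*sin(4*pi*s/3)/(32*pi**3) + 243*cos(4*pi*s/3)/(128*pi**4); evaluating from 0 to 3: ∫_{0}^{3} (-s**3) cos(4*pi*s/3) ds = (243*(1 - 8*pi**2)/(128*pi**4)) - (243/(128*pi**4)) = -243/(16*pi**2).
Hence a_4 = (2/3)·(-243/(16*pi**2)) = -81/(8*pi**2).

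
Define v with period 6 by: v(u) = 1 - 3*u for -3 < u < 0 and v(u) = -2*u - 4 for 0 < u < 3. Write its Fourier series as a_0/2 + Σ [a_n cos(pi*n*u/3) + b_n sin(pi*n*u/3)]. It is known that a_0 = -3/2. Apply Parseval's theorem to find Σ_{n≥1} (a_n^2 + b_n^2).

Parseval: a_0^2/2 + Σ_{n≥1} (a_n^2+b_n^2) = 1/3 ∫_{-3}^{3} v(u)^2 du = 89.
Subtract a_0^2/2 = 9/8: Σ (a_n^2+b_n^2) = 703/8.

703/8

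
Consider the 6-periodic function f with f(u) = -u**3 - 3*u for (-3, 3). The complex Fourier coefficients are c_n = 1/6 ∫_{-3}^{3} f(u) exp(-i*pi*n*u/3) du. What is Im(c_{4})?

-9/pi + 81/(32*pi**3)

Since f is real-valued, Im(c_{4}) = -1/6 ∫_{-3}^{3} f(u) sin(4*pi*u/3) du = -b_{4}/2.
f is odd and sin(4*pi*u/3) is odd, so the integrand is even: ∫_{-3}^{3} f(u) sin(4*pi*u/3) du = 2∫_0^{3} f(u) sin(4*pi*u/3) du.
Integrating by parts three times (tabular method), an antiderivative of (-u**3 - 3*u) sin(4*pi*u/3) is 3*u**3*cos(4*pi*u/3)/(4*pi) - 27*u**2*sin(4*pi*u/3)/(16*pi**2) - 81*u*cos(4*pi*u/3)/(32*pi**3) + 9*u*cos(4*pi*u/3)/(4*pi) - 27*sin(4*pi*u/3)/(16*pi**2) + 243*sin(4*pi*u/3)/(128*pi**4); evaluating from 0 to 3: ∫_{0}^{3} (-u**3 - 3*u) sin(4*pi*u/3) du = (-243/(32*pi**3) + 27/pi) - (0) = -243/(32*pi**3) + 27/pi.
So ∫_{-3}^{3} f(u) sin(4*pi*u/3) du = -243/(16*pi**3) + 54/pi.
Hence Im(c_{4}) = (-1/6)·(-243/(16*pi**3) + 54/pi) = -9/pi + 81/(32*pi**3).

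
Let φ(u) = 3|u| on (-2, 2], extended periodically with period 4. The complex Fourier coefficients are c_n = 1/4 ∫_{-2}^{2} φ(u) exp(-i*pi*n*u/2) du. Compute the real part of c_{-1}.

Since φ is real-valued, Re(c_{-1}) = 1/4 ∫_{-2}^{2} φ(u) cos(-pi*u/2) du = a_{1}/2.
φ is even and cos(-pi*u/2) is even, so the integrand is even: ∫_{-2}^{2} φ(u) cos(-pi*u/2) du = 2∫_0^{2} φ(u) cos(-pi*u/2) du.
Integrating by parts (boundary term plus one more integral), an antiderivative of (3*u) cos(-pi*u/2) is 6*u*sin(pi*u/2)/pi + 12*cos(pi*u/2)/pi**2; evaluating from 0 to 2: ∫_{0}^{2} (3*u) cos(-pi*u/2) du = (-12/pi**2) - (12/pi**2) = -24/pi**2.
So ∫_{-2}^{2} φ(u) cos(-pi*u/2) du = -48/pi**2.
Hence Re(c_{-1}) = (1/4)·(-48/pi**2) = -12/pi**2.

-12/pi**2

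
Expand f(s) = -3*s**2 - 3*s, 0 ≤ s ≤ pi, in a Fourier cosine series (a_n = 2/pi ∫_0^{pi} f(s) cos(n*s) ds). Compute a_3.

a_3 = 2/pi ∫_0^{pi} (-3*s**2 - 3*s) cos(3*s) ds.
Integrating by parts twice (tabular method), an antiderivative of (-3*s**2 - 3*s) cos(3*s) is -s**2*sin(3*s) - s*sin(3*s) - 2*s*cos(3*s)/3 + 2*sin(3*s)/9 - cos(3*s)/3; evaluating from 0 to pi: ∫_{0}^{pi} (-3*s**2 - 3*s) cos(3*s) ds = (1/3 + 2*pi/3) - (-1/3) = 2/3 + 2*pi/3.
Hence a_3 = (2/pi)·(2/3 + 2*pi/3) = 4*(1 + pi)/(3*pi).

4*(1 + pi)/(3*pi)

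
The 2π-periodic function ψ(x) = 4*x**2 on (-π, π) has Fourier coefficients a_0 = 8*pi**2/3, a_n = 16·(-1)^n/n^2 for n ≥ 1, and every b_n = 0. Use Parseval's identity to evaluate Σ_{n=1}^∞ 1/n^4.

Parseval: a_0^2/2 + Σ a_n^2 = (1/π) ∫_{-π}^{π} ψ(x)^2 dx = 32*pi**4/5.
Subtract a_0^2/2 = 32*pi**4/9: Σ a_n^2 = 128*pi**4/45.
Since a_n^2 = 256/n^4, Σ 1/n^4 = pi**4/90.

pi**4/90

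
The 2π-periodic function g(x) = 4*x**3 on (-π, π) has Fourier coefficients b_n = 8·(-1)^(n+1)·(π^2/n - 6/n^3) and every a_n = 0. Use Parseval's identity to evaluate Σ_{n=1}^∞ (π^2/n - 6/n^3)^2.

Parseval: Σ b_n^2 = (1/π) ∫_{-π}^{π} g(x)^2 dx = 32*pi**6/7.
b_n^2 = 64·(π^2/n - 6/n^3)^2, so the sum equals (32*pi**6/7)/64 = pi**6/14.

pi**6/14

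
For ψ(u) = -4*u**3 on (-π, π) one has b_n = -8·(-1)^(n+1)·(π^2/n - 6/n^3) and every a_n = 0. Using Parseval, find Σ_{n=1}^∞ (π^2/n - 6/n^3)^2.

Parseval: Σ b_n^2 = (1/π) ∫_{-π}^{π} ψ(u)^2 du = 32*pi**6/7.
b_n^2 = 64·(π^2/n - 6/n^3)^2, so the sum equals (32*pi**6/7)/64 = pi**6/14.

pi**6/14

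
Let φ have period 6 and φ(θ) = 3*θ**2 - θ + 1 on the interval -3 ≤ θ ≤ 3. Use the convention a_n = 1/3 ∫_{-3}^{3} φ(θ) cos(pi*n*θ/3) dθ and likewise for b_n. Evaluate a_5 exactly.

a_5 = 1/3 ∫_{-3}^{3} φ(θ) cos(5*pi*θ/3) dθ.
Integrating by parts twice (tabular method), an antiderivative of (3*θ**2 - θ + 1) cos(5*pi*θ/3) is 9*θ**2*sin(5*pi*θ/3)/(5*pi) - 3*θ*sin(5*pi*θ/3)/(5*pi) + 54*θ*cos(5*pi*θ/3)/(25*pi**2) - 162*sin(5*pi*θ/3)/(125*pi**3) + 3*sin(5*pi*θ/3)/(5*pi) - 9*cos(5*pi*θ/3)/(25*pi**2); evaluating from -3 to 3: ∫_{-3}^{3} (3*θ**2 - θ + 1) cos(5*pi*θ/3) dθ = (-153/(25*pi**2)) - (171/(25*pi**2)) = -324/(25*pi**2).
Hence a_5 = (1/3)·(-324/(25*pi**2)) = -108/(25*pi**2).

-108/(25*pi**2)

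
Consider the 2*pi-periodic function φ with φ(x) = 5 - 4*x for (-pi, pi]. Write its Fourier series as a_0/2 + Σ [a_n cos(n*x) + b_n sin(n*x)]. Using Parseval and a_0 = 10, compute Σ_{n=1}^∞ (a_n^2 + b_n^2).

32*pi**2/3

Parseval: a_0^2/2 + Σ_{n≥1} (a_n^2+b_n^2) = 1/pi ∫_{-pi}^{pi} φ(x)^2 dx = 50 + 32*pi**2/3.
Subtract a_0^2/2 = 50: Σ (a_n^2+b_n^2) = 32*pi**2/3.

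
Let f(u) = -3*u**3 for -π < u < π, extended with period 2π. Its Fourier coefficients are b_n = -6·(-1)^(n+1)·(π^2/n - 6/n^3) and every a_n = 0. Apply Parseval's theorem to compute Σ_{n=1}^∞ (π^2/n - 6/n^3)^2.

Parseval: Σ b_n^2 = (1/π) ∫_{-π}^{π} f(u)^2 du = 18*pi**6/7.
b_n^2 = 36·(π^2/n - 6/n^3)^2, so the sum equals (18*pi**6/7)/36 = pi**6/14.

pi**6/14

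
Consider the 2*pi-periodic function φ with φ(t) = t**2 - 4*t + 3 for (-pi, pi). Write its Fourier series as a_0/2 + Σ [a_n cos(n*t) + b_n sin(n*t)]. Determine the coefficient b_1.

b_1 = 1/pi ∫_{-pi}^{pi} φ(t) sin(t) dt.
Integrating by parts twice (tabular method), an antiderivative of (t**2 - 4*t + 3) sin(t) is -t**2*cos(t) + 2*t*sin(t) + 4*t*cos(t) - 4*sin(t) - cos(t); evaluating from -pi to pi: ∫_{-pi}^{pi} (t**2 - 4*t + 3) sin(t) dt = (-4*pi + 1 + pi**2) - (1 + pi**2 + 4*pi) = -8*pi.
Hence b_1 = (1/pi)·(-8*pi) = -8.

-8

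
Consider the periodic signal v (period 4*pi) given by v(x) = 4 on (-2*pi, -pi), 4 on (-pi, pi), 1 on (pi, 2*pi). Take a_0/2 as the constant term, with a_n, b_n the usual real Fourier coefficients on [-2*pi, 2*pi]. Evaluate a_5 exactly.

3/(5*pi)

a_5 = (1/(2*pi)) ∫_{-2*pi}^{2*pi} v(x) cos(5*x/2) dx.
Split the integral at the breakpoints.
Directly, an antiderivative of (4) cos(5*x/2) is 8*sin(5*x/2)/5; evaluating from -2*pi to -pi: ∫_{-2*pi}^{-pi} (4) cos(5*x/2) dx = (-8/5) - (0) = -8/5.
Directly, an antiderivative of (4) cos(5*x/2) is 8*sin(5*x/2)/5; evaluating from -pi to pi: ∫_{-pi}^{pi} (4) cos(5*x/2) dx = (8/5) - (-8/5) = 16/5.
Directly, an antiderivative of (1) cos(5*x/2) is 2*sin(5*x/2)/5; evaluating from pi to 2*pi: ∫_{pi}^{2*pi} (1) cos(5*x/2) dx = (0) - (2/5) = -2/5.
Summing the pieces and multiplying by (1/(2*pi)) gives a_5 = 3/(5*pi).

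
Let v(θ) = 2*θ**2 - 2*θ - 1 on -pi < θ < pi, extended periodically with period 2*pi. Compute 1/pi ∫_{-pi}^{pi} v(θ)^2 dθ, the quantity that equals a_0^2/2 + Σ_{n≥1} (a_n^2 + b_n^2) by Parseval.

2 + 8*pi**4/5

1/pi ∫_{-pi}^{pi} v(θ)^2 dθ = 1/pi · (2*pi + 8*pi**5/5) = 2 + 8*pi**4/5.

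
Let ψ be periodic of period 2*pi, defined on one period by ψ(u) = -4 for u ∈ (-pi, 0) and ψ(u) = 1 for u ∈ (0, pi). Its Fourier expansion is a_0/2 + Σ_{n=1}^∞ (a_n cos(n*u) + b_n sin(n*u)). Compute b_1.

10/pi

b_1 = 1/pi ∫_{-pi}^{pi} ψ(u) sin(u) du.
Split the integral at the breakpoints.
Directly, an antiderivative of (-4) sin(u) is 4*cos(u); evaluating from -pi to 0: ∫_{-pi}^{0} (-4) sin(u) du = (4) - (-4) = 8.
Directly, an antiderivative of (1) sin(u) is -cos(u); evaluating from 0 to pi: ∫_{0}^{pi} (1) sin(u) du = (1) - (-1) = 2.
Summing the pieces and multiplying by (1/pi) gives b_1 = 10/pi.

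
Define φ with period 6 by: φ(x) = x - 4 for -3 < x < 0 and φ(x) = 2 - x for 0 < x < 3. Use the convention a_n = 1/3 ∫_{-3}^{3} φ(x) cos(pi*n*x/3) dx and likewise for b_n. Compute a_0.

-5

a_0 = 1/3 ∫_{-3}^{3} φ(x) dx = 1/3 · (-15) = -5.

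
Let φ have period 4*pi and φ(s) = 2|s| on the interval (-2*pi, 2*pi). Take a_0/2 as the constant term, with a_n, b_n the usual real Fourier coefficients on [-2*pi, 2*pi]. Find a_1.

a_1 = (1/(2*pi)) ∫_{-2*pi}^{2*pi} φ(s) cos(s/2) ds.
φ is even and cos(s/2) is even, so the integrand is even and a_1 = 1/pi ∫_0^{2*pi} φ(s) cos(s/2) ds.
Integrating by parts (boundary term plus one more integral), an antiderivative of (2*s) cos(s/2) is 4*s*sin(s/2) + 8*cos(s/2); evaluating from 0 to 2*pi: ∫_{0}^{2*pi} (2*s) cos(s/2) ds = (-8) - (8) = -16.
Hence a_1 = (1/pi)·(-16) = -16/pi.

-16/pi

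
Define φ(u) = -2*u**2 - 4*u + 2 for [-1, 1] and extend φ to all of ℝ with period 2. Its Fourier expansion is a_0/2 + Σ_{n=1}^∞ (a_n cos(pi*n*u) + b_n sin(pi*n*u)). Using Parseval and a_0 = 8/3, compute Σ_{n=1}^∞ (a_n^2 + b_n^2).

512/45

Parseval: a_0^2/2 + Σ_{n≥1} (a_n^2+b_n^2) = ∫_{-1}^{1} φ(u)^2 du = 224/15.
Subtract a_0^2/2 = 32/9: Σ (a_n^2+b_n^2) = 512/45.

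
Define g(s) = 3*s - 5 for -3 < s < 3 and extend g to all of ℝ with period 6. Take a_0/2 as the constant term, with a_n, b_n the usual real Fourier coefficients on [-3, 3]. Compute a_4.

a_4 = 1/3 ∫_{-3}^{3} g(s) cos(4*pi*s/3) ds.
Integrating by parts (boundary term plus one more integral), an antiderivative of (3*s - 5) cos(4*pi*s/3) is 9*s*sin(4*pi*s/3)/(4*pi) - 15*sin(4*pi*s/3)/(4*pi) + 27*cos(4*pi*s/3)/(16*pi**2); evaluating from -3 to 3: ∫_{-3}^{3} (3*s - 5) cos(4*pi*s/3) ds = (27/(16*pi**2)) - (27/(16*pi**2)) = 0.
Hence a_4 = (1/3)·(0) = 0.

0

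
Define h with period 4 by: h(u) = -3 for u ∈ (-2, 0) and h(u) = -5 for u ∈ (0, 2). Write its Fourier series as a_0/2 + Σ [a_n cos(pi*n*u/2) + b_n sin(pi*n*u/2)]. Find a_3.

a_3 = 1/2 ∫_{-2}^{2} h(u) cos(3*pi*u/2) du.
Split the integral at the breakpoints.
Directly, an antiderivative of (-3) cos(3*pi*u/2) is -2*sin(3*pi*u/2)/pi; evaluating from -2 to 0: ∫_{-2}^{0} (-3) cos(3*pi*u/2) du = (0) - (0) = 0.
Directly, an antiderivative of (-5) cos(3*pi*u/2) is -10*sin(3*pi*u/2)/(3*pi); evaluating from 0 to 2: ∫_{0}^{2} (-5) cos(3*pi*u/2) du = (0) - (0) = 0.
Summing the pieces and multiplying by (1/2) gives a_3 = 0.

0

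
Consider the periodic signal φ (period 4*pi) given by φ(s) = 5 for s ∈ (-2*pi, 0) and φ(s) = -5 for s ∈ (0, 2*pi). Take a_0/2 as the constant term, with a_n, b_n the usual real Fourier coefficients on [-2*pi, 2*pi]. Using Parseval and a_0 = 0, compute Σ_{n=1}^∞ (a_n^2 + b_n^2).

50

Parseval: a_0^2/2 + Σ_{n≥1} (a_n^2+b_n^2) = (1/(2*pi)) ∫_{-2*pi}^{2*pi} φ(s)^2 ds = 50.
Subtract a_0^2/2 = 0: Σ (a_n^2+b_n^2) = 50.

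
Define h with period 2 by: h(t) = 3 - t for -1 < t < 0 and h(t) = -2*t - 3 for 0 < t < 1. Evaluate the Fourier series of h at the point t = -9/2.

7/2

t = -9/2 differs from t = -1/2 by -2 full period(s), and the series is 2-periodic.
h is continuous at t = -1/2 with value 7/2, so the series converges to 7/2 there.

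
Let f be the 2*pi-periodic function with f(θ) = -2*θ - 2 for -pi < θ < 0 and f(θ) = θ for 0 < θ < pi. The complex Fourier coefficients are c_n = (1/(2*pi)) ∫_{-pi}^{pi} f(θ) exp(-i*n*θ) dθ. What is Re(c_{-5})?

-3/(25*pi)

Since f is real-valued, Re(c_{-5}) = (1/(2*pi)) ∫_{-pi}^{pi} f(θ) cos(-5*θ) dθ = a_{5}/2.
Split the integral at the breakpoints.
Integrating by parts (boundary term plus one more integral), an antiderivative of (-2*θ - 2) cos(-5*θ) is -2*θ*sin(5*θ)/5 - 2*sin(5*θ)/5 - 2*cos(5*θ)/25; evaluating from -pi to 0: ∫_{-pi}^{0} (-2*θ - 2) cos(-5*θ) dθ = (-2/25) - (2/25) = -4/25.
Integrating by parts (boundary term plus one more integral), an antiderivative of (θ) cos(-5*θ) is θ*sin(5*θ)/5 + cos(5*θ)/25; evaluating from 0 to pi: ∫_{0}^{pi} (θ) cos(-5*θ) dθ = (-1/25) - (1/25) = -2/25.
So ∫_{-pi}^{pi} f(θ) cos(-5*θ) dθ = -6/25.
Hence Re(c_{-5}) = (1/(2*pi))·(-6/25) = -3/(25*pi).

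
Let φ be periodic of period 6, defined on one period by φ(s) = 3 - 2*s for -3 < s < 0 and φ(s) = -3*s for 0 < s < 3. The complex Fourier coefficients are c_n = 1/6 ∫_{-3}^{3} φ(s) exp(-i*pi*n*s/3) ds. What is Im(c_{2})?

Since φ is real-valued, Im(c_{2}) = -1/6 ∫_{-3}^{3} φ(s) sin(2*pi*s/3) ds = -b_{2}/2.
Split the integral at the breakpoints.
Integrating by parts (boundary term plus one more integral), an antiderivative of (3 - 2*s) sin(2*pi*s/3) is 3*s*cos(2*pi*s/3)/pi - 9*sin(2*pi*s/3)/(2*pi**2) - 9*cos(2*pi*s/3)/(2*pi); evaluating from -3 to 0: ∫_{-3}^{0} (3 - 2*s) sin(2*pi*s/3) ds = (-9/(2*pi)) - (-27/(2*pi)) = 9/pi.
Integrating by parts (boundary term plus one more integral), an antiderivative of (-3*s) sin(2*pi*s/3) is 9*s*cos(2*pi*s/3)/(2*pi) - 27*sin(2*pi*s/3)/(4*pi**2); evaluating from 0 to 3: ∫_{0}^{3} (-3*s) sin(2*pi*s/3) ds = (27/(2*pi)) - (0) = 27/(2*pi).
So ∫_{-3}^{3} φ(s) sin(2*pi*s/3) ds = 45/(2*pi).
Hence Im(c_{2}) = (-1/6)·(45/(2*pi)) = -15/(4*pi).

-15/(4*pi)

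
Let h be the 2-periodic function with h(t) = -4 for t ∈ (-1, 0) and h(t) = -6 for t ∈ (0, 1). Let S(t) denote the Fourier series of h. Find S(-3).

-5

t = -3 differs from t = 1 by -2 full period(s), and the series is 2-periodic.
At t = 1 the one-sided limits are h(1^-) = -6 and h(1^+) = -4.
By Dirichlet's theorem the series converges to their average, [(-6) + (-4)]/2 = -5.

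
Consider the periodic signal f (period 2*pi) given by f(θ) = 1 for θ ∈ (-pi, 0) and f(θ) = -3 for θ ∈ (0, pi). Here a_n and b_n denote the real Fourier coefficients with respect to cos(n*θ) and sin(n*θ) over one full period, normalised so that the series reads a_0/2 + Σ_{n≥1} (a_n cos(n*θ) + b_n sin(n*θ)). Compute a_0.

-2

a_0 = 1/pi ∫_{-pi}^{pi} f(θ) dθ = 1/pi · (-2*pi) = -2.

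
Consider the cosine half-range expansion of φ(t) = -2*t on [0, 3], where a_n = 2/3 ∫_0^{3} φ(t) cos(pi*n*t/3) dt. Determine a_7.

a_7 = 2/3 ∫_0^{3} (-2*t) cos(7*pi*t/3) dt.
Integrating by parts (boundary term plus one more integral), an antiderivative of (-2*t) cos(7*pi*t/3) is -6*t*sin(7*pi*t/3)/(7*pi) - 18*cos(7*pi*t/3)/(49*pi**2); evaluating from 0 to 3: ∫_{0}^{3} (-2*t) cos(7*pi*t/3) dt = (18/(49*pi**2)) - (-18/(49*pi**2)) = 36/(49*pi**2).
Hence a_7 = (2/3)·(36/(49*pi**2)) = 24/(49*pi**2).

24/(49*pi**2)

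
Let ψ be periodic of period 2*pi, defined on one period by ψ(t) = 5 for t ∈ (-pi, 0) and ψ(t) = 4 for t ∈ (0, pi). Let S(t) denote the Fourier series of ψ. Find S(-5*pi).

9/2

t = -5*pi differs from t = -pi by -2 full period(s), and the series is 2*pi-periodic.
At t = -pi the one-sided limits are ψ(-pi^-) = 4 and ψ(-pi^+) = 5.
By Dirichlet's theorem the series converges to their average, [(4) + (5)]/2 = 9/2.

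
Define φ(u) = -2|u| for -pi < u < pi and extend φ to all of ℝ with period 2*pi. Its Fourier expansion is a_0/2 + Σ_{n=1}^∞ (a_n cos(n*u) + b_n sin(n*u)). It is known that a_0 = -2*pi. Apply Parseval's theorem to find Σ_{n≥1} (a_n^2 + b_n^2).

Parseval: a_0^2/2 + Σ_{n≥1} (a_n^2+b_n^2) = 1/pi ∫_{-pi}^{pi} φ(u)^2 du = 8*pi**2/3.
Subtract a_0^2/2 = 2*pi**2: Σ (a_n^2+b_n^2) = 2*pi**2/3.

2*pi**2/3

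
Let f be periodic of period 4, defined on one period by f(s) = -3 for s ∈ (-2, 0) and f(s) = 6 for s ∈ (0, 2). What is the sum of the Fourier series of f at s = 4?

3/2

s = 4 differs from s = 0 by 1 full period(s), and the series is 4-periodic.
At s = 0 the one-sided limits are f(0^-) = -3 and f(0^+) = 6.
By Dirichlet's theorem the series converges to their average, [(-3) + (6)]/2 = 3/2.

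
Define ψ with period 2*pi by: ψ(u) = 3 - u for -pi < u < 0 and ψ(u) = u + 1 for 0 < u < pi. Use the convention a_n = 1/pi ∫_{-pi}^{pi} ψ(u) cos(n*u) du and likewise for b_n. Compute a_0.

pi + 4

a_0 = 1/pi ∫_{-pi}^{pi} ψ(u) du = 1/pi · (pi*(pi + 4)) = pi + 4.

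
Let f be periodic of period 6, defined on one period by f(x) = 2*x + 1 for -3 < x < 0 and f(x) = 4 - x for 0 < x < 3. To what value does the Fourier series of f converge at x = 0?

At x = 0 the one-sided limits are f(0^-) = 1 and f(0^+) = 4.
By Dirichlet's theorem the series converges to their average, [(1) + (4)]/2 = 5/2.

5/2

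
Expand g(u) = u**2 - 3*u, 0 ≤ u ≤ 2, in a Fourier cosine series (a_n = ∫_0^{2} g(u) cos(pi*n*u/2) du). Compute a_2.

4/pi**2

a_2 = ∫_0^{2} (u**2 - 3*u) cos(pi*u) du.
Integrating by parts twice (tabular method), an antiderivative of (u**2 - 3*u) cos(pi*u) is u**2*sin(pi*u)/pi - 3*u*sin(pi*u)/pi + 2*u*cos(pi*u)/pi**2 - 2*sin(pi*u)/pi**3 - 3*cos(pi*u)/pi**2; evaluating from 0 to 2: ∫_{0}^{2} (u**2 - 3*u) cos(pi*u) du = (pi**(-2)) - (-3/pi**2) = 4/pi**2.
Hence a_2 = 4/pi**2.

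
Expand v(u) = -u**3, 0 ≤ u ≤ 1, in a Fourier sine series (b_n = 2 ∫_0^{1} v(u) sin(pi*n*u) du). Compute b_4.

(-3 + 8*pi**2)/(16*pi**3)

b_4 = 2 ∫_0^{1} (-u**3) sin(4*pi*u) du.
Integrating by parts three times (tabular method), an antiderivative of (-u**3) sin(4*pi*u) is u**3*cos(4*pi*u)/(4*pi) - 3*u**2*sin(4*pi*u)/(16*pi**2) - 3*u*cos(4*pi*u)/(32*pi**3) + 3*sin(4*pi*u)/(128*pi**4); evaluating from 0 to 1: ∫_{0}^{1} (-u**3) sin(4*pi*u) du = ((-3 + 8*pi**2)/(32*pi**3)) - (0) = (-3 + 8*pi**2)/(32*pi**3).
Hence b_4 = 2·((-3 + 8*pi**2)/(32*pi**3)) = (-3 + 8*pi**2)/(16*pi**3).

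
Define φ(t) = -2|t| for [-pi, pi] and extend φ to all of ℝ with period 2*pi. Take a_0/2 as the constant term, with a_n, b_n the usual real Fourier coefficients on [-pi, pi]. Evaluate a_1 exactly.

a_1 = 1/pi ∫_{-pi}^{pi} φ(t) cos(t) dt.
φ is even and cos(t) is even, so the integrand is even and a_1 = 2/pi ∫_0^{pi} φ(t) cos(t) dt.
Integrating by parts (boundary term plus one more integral), an antiderivative of (-2*t) cos(t) is -2*t*sin(t) - 2*cos(t); evaluating from 0 to pi: ∫_{0}^{pi} (-2*t) cos(t) dt = (2) - (-2) = 4.
Hence a_1 = (2/pi)·(4) = 8/pi.

8/pi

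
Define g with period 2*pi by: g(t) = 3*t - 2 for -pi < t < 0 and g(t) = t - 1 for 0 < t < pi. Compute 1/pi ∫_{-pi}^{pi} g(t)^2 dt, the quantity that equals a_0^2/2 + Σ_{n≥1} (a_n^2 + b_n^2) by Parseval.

1/pi ∫_{-pi}^{pi} g(t)^2 dt = 1/pi · (5*pi*(3 + 3*pi + 2*pi**2)/3) = 5 + 5*pi + 10*pi**2/3.

5 + 5*pi + 10*pi**2/3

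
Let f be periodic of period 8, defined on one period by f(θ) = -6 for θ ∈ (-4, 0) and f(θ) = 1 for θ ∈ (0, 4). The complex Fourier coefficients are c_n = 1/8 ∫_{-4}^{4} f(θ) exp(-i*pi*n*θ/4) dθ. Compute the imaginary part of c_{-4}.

Since f is real-valued, Im(c_{-4}) = -1/8 ∫_{-4}^{4} f(θ) sin(-pi*θ) dθ = b_{4}/2.
Split the integral at the breakpoints.
Directly, an antiderivative of (-6) sin(-pi*θ) is -6*cos(pi*θ)/pi; evaluating from -4 to 0: ∫_{-4}^{0} (-6) sin(-pi*θ) dθ = (-6/pi) - (-6/pi) = 0.
Directly, an antiderivative of (1) sin(-pi*θ) is cos(pi*θ)/pi; evaluating from 0 to 4: ∫_{0}^{4} (1) sin(-pi*θ) dθ = (1/pi) - (1/pi) = 0.
So ∫_{-4}^{4} f(θ) sin(-pi*θ) dθ = 0.
Hence Im(c_{-4}) = (-1/8)·(0) = 0.

0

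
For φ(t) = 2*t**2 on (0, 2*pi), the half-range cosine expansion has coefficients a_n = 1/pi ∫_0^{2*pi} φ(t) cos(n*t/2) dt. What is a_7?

a_7 = 1/pi ∫_0^{2*pi} (2*t**2) cos(7*t/2) dt.
Integrating by parts twice (tabular method), an antiderivative of (2*t**2) cos(7*t/2) is 4*t**2*sin(7*t/2)/7 + 16*t*cos(7*t/2)/49 - 32*sin(7*t/2)/343; evaluating from 0 to 2*pi: ∫_{0}^{2*pi} (2*t**2) cos(7*t/2) dt = (-32*pi/49) - (0) = -32*pi/49.
Hence a_7 = (1/pi)·(-32*pi/49) = -32/49.

-32/49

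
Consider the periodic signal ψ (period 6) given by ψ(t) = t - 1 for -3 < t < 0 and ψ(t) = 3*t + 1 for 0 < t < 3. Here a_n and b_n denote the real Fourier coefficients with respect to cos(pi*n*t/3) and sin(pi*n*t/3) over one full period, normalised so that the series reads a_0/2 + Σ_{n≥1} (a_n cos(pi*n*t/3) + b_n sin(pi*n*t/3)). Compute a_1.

-12/pi**2

a_1 = 1/3 ∫_{-3}^{3} ψ(t) cos(pi*t/3) dt.
Split the integral at the breakpoints.
Integrating by parts (boundary term plus one more integral), an antiderivative of (t - 1) cos(pi*t/3) is 3*t*sin(pi*t/3)/pi - 3*sin(pi*t/3)/pi + 9*cos(pi*t/3)/pi**2; evaluating from -3 to 0: ∫_{-3}^{0} (t - 1) cos(pi*t/3) dt = (9/pi**2) - (-9/pi**2) = 18/pi**2.
Integrating by parts (boundary term plus one more integral), an antiderivative of (3*t + 1) cos(pi*t/3) is 9*t*sin(pi*t/3)/pi + 3*sin(pi*t/3)/pi + 27*cos(pi*t/3)/pi**2; evaluating from 0 to 3: ∫_{0}^{3} (3*t + 1) cos(pi*t/3) dt = (-27/pi**2) - (27/pi**2) = -54/pi**2.
Summing the pieces and multiplying by (1/3) gives a_1 = -12/pi**2.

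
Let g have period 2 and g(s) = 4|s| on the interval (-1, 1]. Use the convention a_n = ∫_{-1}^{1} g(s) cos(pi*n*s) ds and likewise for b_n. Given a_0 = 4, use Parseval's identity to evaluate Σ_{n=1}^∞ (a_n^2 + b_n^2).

Parseval: a_0^2/2 + Σ_{n≥1} (a_n^2+b_n^2) = ∫_{-1}^{1} g(s)^2 ds = 32/3.
Subtract a_0^2/2 = 8: Σ (a_n^2+b_n^2) = 8/3.

8/3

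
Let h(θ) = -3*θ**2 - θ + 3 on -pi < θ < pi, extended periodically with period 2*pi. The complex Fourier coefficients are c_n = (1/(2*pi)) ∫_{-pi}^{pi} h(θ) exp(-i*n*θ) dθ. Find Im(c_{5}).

1/5

Since h is real-valued, Im(c_{5}) = -(1/(2*pi)) ∫_{-pi}^{pi} h(θ) sin(5*θ) dθ = -b_{5}/2.
Integrating by parts twice (tabular method), an antiderivative of (-3*θ**2 - θ + 3) sin(5*θ) is 3*θ**2*cos(5*θ)/5 - 6*θ*sin(5*θ)/25 + θ*cos(5*θ)/5 - sin(5*θ)/25 - 81*cos(5*θ)/125; evaluating from -pi to pi: ∫_{-pi}^{pi} (-3*θ**2 - θ + 3) sin(5*θ) dθ = (-3*pi**2/5 - pi/5 + 81/125) - (-3*pi**2/5 + pi/5 + 81/125) = -2*pi/5.
Hence Im(c_{5}) = (-1/(2*pi))·(-2*pi/5) = 1/5.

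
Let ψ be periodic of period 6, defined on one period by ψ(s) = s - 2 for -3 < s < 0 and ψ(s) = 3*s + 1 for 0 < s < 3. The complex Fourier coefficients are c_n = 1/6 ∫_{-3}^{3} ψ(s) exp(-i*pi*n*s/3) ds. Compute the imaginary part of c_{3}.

Since ψ is real-valued, Im(c_{3}) = -1/6 ∫_{-3}^{3} ψ(s) sin(pi*s) ds = -b_{3}/2.
Split the integral at the breakpoints.
Integrating by parts (boundary term plus one more integral), an antiderivative of (s - 2) sin(pi*s) is -s*cos(pi*s)/pi + sin(pi*s)/pi**2 + 2*cos(pi*s)/pi; evaluating from -3 to 0: ∫_{-3}^{0} (s - 2) sin(pi*s) ds = (2/pi) - (-5/pi) = 7/pi.
Integrating by parts (boundary term plus one more integral), an antiderivative of (3*s + 1) sin(pi*s) is -3*s*cos(pi*s)/pi + 3*sin(pi*s)/pi**2 - cos(pi*s)/pi; evaluating from 0 to 3: ∫_{0}^{3} (3*s + 1) sin(pi*s) ds = (10/pi) - (-1/pi) = 11/pi.
So ∫_{-3}^{3} ψ(s) sin(pi*s) ds = 18/pi.
Hence Im(c_{3}) = (-1/6)·(18/pi) = -3/pi.

-3/pi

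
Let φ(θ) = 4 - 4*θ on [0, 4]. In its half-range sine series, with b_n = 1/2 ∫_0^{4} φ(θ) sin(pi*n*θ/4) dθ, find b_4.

8/pi

b_4 = 1/2 ∫_0^{4} (4 - 4*θ) sin(pi*θ) dθ.
Integrating by parts (boundary term plus one more integral), an antiderivative of (4 - 4*θ) sin(pi*θ) is 4*θ*cos(pi*θ)/pi - 4*sin(pi*θ)/pi**2 - 4*cos(pi*θ)/pi; evaluating from 0 to 4: ∫_{0}^{4} (4 - 4*θ) sin(pi*θ) dθ = (12/pi) - (-4/pi) = 16/pi.
Hence b_4 = (1/2)·(16/pi) = 8/pi.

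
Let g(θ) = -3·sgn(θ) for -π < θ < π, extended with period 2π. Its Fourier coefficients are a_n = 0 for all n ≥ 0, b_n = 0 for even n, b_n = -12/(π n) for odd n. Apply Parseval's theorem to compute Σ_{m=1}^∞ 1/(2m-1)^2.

Parseval: Σ b_n^2 = (1/π) ∫_{-π}^{π} g(θ)^2 dθ = 18.
Only odd n contribute, with b_n^2 = 144/(π^2 n^2), so Σ_{m≥1} 1/(2m-1)^2 = π^2·(18)/144 = pi**2/8.

pi**2/8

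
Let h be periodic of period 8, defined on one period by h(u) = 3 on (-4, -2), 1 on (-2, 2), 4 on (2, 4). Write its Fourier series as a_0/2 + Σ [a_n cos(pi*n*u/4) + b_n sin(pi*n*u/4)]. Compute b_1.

b_1 = 1/4 ∫_{-4}^{4} h(u) sin(pi*u/4) du.
Split the integral at the breakpoints.
Directly, an antiderivative of (3) sin(pi*u/4) is -12*cos(pi*u/4)/pi; evaluating from -4 to -2: ∫_{-4}^{-2} (3) sin(pi*u/4) du = (0) - (12/pi) = -12/pi.
Directly, an antiderivative of (1) sin(pi*u/4) is -4*cos(pi*u/4)/pi; evaluating from -2 to 2: ∫_{-2}^{2} (1) sin(pi*u/4) du = (0) - (0) = 0.
Directly, an antiderivative of (4) sin(pi*u/4) is -16*cos(pi*u/4)/pi; evaluating from 2 to 4: ∫_{2}^{4} (4) sin(pi*u/4) du = (16/pi) - (0) = 16/pi.
Summing the pieces and multiplying by (1/4) gives b_1 = 1/pi.

1/pi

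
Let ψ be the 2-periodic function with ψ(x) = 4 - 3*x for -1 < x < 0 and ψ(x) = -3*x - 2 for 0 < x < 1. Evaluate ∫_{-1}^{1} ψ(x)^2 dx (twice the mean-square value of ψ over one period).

∫_{-1}^{1} ψ(x)^2 dx = 44.

44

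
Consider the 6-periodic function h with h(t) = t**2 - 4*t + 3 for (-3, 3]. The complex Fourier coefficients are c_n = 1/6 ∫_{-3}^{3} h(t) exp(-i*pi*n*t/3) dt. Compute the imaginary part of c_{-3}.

-4/pi

Since h is real-valued, Im(c_{-3}) = -1/6 ∫_{-3}^{3} h(t) sin(-pi*t) dt = b_{3}/2.
Integrating by parts twice (tabular method), an antiderivative of (t**2 - 4*t + 3) sin(-pi*t) is t**2*cos(pi*t)/pi - 2*t*sin(pi*t)/pi**2 - 4*t*cos(pi*t)/pi + 4*sin(pi*t)/pi**2 - 2*cos(pi*t)/pi**3 + 3*cos(pi*t)/pi; evaluating from -3 to 3: ∫_{-3}^{3} (t**2 - 4*t + 3) sin(-pi*t) dt = (2/pi**3) - (-24/pi + 2/pi**3) = 24/pi.
Hence Im(c_{-3}) = (-1/6)·(24/pi) = -4/pi.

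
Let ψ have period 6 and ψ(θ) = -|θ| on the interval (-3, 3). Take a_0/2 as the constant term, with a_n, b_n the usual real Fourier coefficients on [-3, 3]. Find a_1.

a_1 = 1/3 ∫_{-3}^{3} ψ(θ) cos(pi*θ/3) dθ.
ψ is even and cos(pi*θ/3) is even, so the integrand is even and a_1 = 2/3 ∫_0^{3} ψ(θ) cos(pi*θ/3) dθ.
Integrating by parts (boundary term plus one more integral), an antiderivative of (-θ) cos(pi*θ/3) is -3*θ*sin(pi*θ/3)/pi - 9*cos(pi*θ/3)/pi**2; evaluating from 0 to 3: ∫_{0}^{3} (-θ) cos(pi*θ/3) dθ = (9/pi**2) - (-9/pi**2) = 18/pi**2.
Hence a_1 = (2/3)·(18/pi**2) = 12/pi**2.

12/pi**2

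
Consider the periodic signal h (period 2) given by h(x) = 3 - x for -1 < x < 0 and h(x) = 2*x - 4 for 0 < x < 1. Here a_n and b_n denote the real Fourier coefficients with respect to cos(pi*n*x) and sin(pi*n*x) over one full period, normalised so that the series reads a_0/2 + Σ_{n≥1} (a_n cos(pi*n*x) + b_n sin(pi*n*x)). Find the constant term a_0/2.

1/4

a_0 = ∫_{-1}^{1} h(x) dx = 1/2.
So the constant term a_0/2 = 1/4.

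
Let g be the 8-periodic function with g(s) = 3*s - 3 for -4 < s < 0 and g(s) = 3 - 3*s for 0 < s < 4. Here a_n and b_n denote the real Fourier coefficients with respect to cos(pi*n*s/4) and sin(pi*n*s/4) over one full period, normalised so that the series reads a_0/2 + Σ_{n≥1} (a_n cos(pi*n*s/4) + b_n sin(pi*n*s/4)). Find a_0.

-12

a_0 = 1/4 ∫_{-4}^{4} g(s) ds = 1/4 · (-48) = -12.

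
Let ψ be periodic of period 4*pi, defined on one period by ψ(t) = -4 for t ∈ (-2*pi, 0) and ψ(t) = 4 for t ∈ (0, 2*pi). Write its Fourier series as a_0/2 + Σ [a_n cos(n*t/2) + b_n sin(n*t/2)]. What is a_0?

a_0 = (1/(2*pi)) ∫_{-2*pi}^{2*pi} ψ(t) dt = (1/(2*pi)) · (0) = 0.

0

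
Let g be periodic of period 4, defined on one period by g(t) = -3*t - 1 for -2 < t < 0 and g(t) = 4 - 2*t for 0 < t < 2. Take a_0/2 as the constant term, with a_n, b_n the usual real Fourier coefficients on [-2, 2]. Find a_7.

a_7 = 1/2 ∫_{-2}^{2} g(t) cos(7*pi*t/2) dt.
Split the integral at the breakpoints.
Integrating by parts (boundary term plus one more integral), an antiderivative of (-3*t - 1) cos(7*pi*t/2) is -6*t*sin(7*pi*t/2)/(7*pi) - 2*sin(7*pi*t/2)/(7*pi) - 12*cos(7*pi*t/2)/(49*pi**2); evaluating from -2 to 0: ∫_{-2}^{0} (-3*t - 1) cos(7*pi*t/2) dt = (-12/(49*pi**2)) - (12/(49*pi**2)) = -24/(49*pi**2).
Integrating by parts (boundary term plus one more integral), an antiderivative of (4 - 2*t) cos(7*pi*t/2) is -4*t*sin(7*pi*t/2)/(7*pi) + 8*sin(7*pi*t/2)/(7*pi) - 8*cos(7*pi*t/2)/(49*pi**2); evaluating from 0 to 2: ∫_{0}^{2} (4 - 2*t) cos(7*pi*t/2) dt = (8/(49*pi**2)) - (-8/(49*pi**2)) = 16/(49*pi**2).
Summing the pieces and multiplying by (1/2) gives a_7 = -4/(49*pi**2).

-4/(49*pi**2)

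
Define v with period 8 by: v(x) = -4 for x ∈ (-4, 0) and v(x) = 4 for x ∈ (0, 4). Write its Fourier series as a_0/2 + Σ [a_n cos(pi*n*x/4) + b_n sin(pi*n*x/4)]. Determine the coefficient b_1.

16/pi

b_1 = 1/4 ∫_{-4}^{4} v(x) sin(pi*x/4) dx.
v is odd and sin(pi*x/4) is odd, so the integrand is even and b_1 = 1/2 ∫_0^{4} v(x) sin(pi*x/4) dx.
Directly, an antiderivative of (4) sin(pi*x/4) is -16*cos(pi*x/4)/pi; evaluating from 0 to 4: ∫_{0}^{4} (4) sin(pi*x/4) dx = (16/pi) - (-16/pi) = 32/pi.
Hence b_1 = (1/2)·(32/pi) = 16/pi.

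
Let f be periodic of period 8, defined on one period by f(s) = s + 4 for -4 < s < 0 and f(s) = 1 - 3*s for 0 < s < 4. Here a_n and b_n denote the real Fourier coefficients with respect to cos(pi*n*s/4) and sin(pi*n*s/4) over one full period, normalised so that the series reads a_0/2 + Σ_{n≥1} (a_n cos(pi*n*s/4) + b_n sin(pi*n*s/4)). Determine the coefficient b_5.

-14/(5*pi)

b_5 = 1/4 ∫_{-4}^{4} f(s) sin(5*pi*s/4) ds.
Split the integral at the breakpoints.
Integrating by parts (boundary term plus one more integral), an antiderivative of (s + 4) sin(5*pi*s/4) is -4*s*cos(5*pi*s/4)/(5*pi) + 16*sin(5*pi*s/4)/(25*pi**2) - 16*cos(5*pi*s/4)/(5*pi); evaluating from -4 to 0: ∫_{-4}^{0} (s + 4) sin(5*pi*s/4) ds = (-16/(5*pi)) - (0) = -16/(5*pi).
Integrating by parts (boundary term plus one more integral), an antiderivative of (1 - 3*s) sin(5*pi*s/4) is 12*s*cos(5*pi*s/4)/(5*pi) - 48*sin(5*pi*s/4)/(25*pi**2) - 4*cos(5*pi*s/4)/(5*pi); evaluating from 0 to 4: ∫_{0}^{4} (1 - 3*s) sin(5*pi*s/4) ds = (-44/(5*pi)) - (-4/(5*pi)) = -8/pi.
Summing the pieces and multiplying by (1/4) gives b_5 = -14/(5*pi).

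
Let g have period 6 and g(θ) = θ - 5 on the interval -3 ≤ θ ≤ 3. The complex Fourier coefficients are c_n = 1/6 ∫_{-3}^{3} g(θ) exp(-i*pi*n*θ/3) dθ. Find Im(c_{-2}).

-3/(2*pi)

Since g is real-valued, Im(c_{-2}) = -1/6 ∫_{-3}^{3} g(θ) sin(-2*pi*θ/3) dθ = b_{2}/2.
Integrating by parts (boundary term plus one more integral), an antiderivative of (θ - 5) sin(-2*pi*θ/3) is 3*θ*cos(2*pi*θ/3)/(2*pi) - 9*sin(2*pi*θ/3)/(4*pi**2) - 15*cos(2*pi*θ/3)/(2*pi); evaluating from -3 to 3: ∫_{-3}^{3} (θ - 5) sin(-2*pi*θ/3) dθ = (-3/pi) - (-12/pi) = 9/pi.
Hence Im(c_{-2}) = (-1/6)·(9/pi) = -3/(2*pi).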